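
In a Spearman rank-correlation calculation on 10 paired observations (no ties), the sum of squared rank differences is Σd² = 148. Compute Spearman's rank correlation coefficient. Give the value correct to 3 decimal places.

0.103

ρ = 1 − 6Σd² / [n(n²−1)] = 1 − 6×148 / (10×99)
  = 1 − 888/990 = 1 − 0.8970 ≈ 0.103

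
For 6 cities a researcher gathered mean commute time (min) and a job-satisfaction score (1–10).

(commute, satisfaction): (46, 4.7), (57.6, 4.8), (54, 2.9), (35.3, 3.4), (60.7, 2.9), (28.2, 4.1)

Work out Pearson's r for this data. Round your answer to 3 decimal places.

-0.178

n = 6, Σx = 281.8, Σy = 22.8, Σx² = 14075.58, Σy² = 90.32, Σxy = 1060.95
nΣxy − ΣxΣy = 6365.7 − 6425.04 = -59.34
nΣx² − (Σx)² = 84453.48 − 79411.24 = 5042.24; nΣy² − (Σy)² = 541.92 − 519.84 = 22.08
r = -59.34 / √(5042.24 × 22.08) = -59.34 / 333.6655 ≈ -0.178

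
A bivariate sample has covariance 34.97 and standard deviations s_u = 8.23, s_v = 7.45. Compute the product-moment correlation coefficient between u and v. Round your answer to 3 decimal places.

0.570

r = Cov(u,v) / (s_u · s_v) = 34.97 / (8.23 × 7.45)
  = 34.97 / 61.3135 ≈ 0.570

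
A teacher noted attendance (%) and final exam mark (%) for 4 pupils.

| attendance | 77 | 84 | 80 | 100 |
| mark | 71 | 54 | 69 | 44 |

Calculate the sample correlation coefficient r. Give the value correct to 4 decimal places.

-0.9304

n = 4, Σx = 341, Σy = 238, Σx² = 29385, Σy² = 14654, Σxy = 19923
nΣxy − ΣxΣy = 79692 − 81158 = -1466
nΣx² − (Σx)² = 117540 − 116281 = 1259; nΣy² − (Σy)² = 58616 − 56644 = 1972
r = -1466 / √(1259 × 1972) = -1466 / 1575.6738 ≈ -0.9304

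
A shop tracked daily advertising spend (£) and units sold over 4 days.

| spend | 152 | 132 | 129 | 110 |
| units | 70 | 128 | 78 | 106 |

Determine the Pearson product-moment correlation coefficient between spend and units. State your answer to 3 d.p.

n = 4, Σx = 523, Σy = 382, Σx² = 69269, Σy² = 38604, Σxy = 49258
nΣxy − ΣxΣy = 197032 − 199786 = -2754
nΣx² − (Σx)² = 277076 − 273529 = 3547; nΣy² − (Σy)² = 154416 − 145924 = 8492
r = -2754 / √(3547 × 8492) = -2754 / 5488.2715 ≈ -0.502

-0.502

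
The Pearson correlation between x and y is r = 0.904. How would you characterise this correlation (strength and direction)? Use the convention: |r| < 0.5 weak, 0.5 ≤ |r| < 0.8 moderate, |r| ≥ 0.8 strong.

strong positive

r = 0.904 > 0 so the relationship is positive.
|r| = 0.904, which falls in the strong range.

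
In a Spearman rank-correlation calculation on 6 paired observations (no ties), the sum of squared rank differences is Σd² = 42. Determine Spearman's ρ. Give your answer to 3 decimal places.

-0.200

ρ = 1 − 6Σd² / [n(n²−1)] = 1 − 6×42 / (6×35)
  = 1 − 252/210 = 1 − 1.2000 ≈ -0.200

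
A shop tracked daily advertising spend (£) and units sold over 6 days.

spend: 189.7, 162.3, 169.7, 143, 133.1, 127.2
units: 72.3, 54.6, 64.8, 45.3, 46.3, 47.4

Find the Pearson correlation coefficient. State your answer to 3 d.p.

n = 6, Σx = 925, Σy = 330.7, Σx² = 145469.92, Σy² = 18850.03, Σxy = 52243.16
nΣxy − ΣxΣy = 313458.96 − 305897.5 = 7561.46
nΣx² − (Σx)² = 872819.52 − 855625 = 17194.52; nΣy² − (Σy)² = 113100.18 − 109362.49 = 3737.69
r = 7561.46 / √(17194.52 × 3737.69) = 7561.46 / 8016.7191 ≈ 0.943

0.943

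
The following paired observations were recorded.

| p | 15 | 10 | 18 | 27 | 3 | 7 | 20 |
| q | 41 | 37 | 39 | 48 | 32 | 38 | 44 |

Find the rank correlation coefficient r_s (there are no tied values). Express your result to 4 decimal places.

0.9286

Rank p: 4, 3, 5, 7, 1, 2, 6
Rank q: 5, 2, 4, 7, 1, 3, 6
d = rank(p) − rank(q): -1, 1, 1, 0, 0, -1, 0; Σd² = 4
ρ = 1 − 6Σd² / [n(n²−1)] = 1 − 6×4 / (7×48) = 1 − 24/336 ≈ 0.9286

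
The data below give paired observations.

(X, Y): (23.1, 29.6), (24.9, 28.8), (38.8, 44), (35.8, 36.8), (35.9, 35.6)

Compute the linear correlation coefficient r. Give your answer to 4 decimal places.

0.9193

n = 5, ΣX = 158.5, ΣY = 174.8, ΣX² = 5229.51, ΣY² = 6263.2, ΣXY = 5703.56
nΣXY − ΣXΣY = 28517.8 − 27705.8 = 812
nΣX² − (ΣX)² = 26147.55 − 25122.25 = 1025.3; nΣY² − (ΣY)² = 31316 − 30555.04 = 760.96
r = 812 / √(1025.3 × 760.96) = 812 / 883.2963 ≈ 0.9193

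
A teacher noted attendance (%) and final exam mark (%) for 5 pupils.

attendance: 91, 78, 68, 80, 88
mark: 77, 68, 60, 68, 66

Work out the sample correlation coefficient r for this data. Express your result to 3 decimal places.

n = 5, Σx = 405, Σy = 339, Σx² = 33133, Σy² = 23133, Σxy = 27639
nΣxy − ΣxΣy = 138195 − 137295 = 900
nΣx² − (Σx)² = 165665 − 164025 = 1640; nΣy² − (Σy)² = 115665 − 114921 = 744
r = 900 / √(1640 × 744) = 900 / 1104.6085 ≈ 0.815

0.815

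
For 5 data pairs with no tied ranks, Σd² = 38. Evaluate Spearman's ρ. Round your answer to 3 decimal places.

-0.900

ρ = 1 − 6Σd² / [n(n²−1)] = 1 − 6×38 / (5×24)
  = 1 − 228/120 = 1 − 1.9000 ≈ -0.900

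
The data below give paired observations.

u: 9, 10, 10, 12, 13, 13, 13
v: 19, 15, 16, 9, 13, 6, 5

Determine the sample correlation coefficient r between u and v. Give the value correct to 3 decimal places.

-0.870

n = 7, Σu = 80, Σv = 83, Σu² = 932, Σv² = 1153, Σuv = 901
nΣuv − ΣuΣv = 6307 − 6640 = -333
nΣu² − (Σu)² = 6524 − 6400 = 124; nΣv² − (Σv)² = 8071 − 6889 = 1182
r = -333 / √(124 × 1182) = -333 / 382.8420 ≈ -0.870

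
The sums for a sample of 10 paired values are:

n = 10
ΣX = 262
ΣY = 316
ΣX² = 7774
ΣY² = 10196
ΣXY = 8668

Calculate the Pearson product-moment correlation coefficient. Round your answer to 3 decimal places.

0.889

r = (nΣXY − ΣXΣY) / √[(nΣX² − (ΣX)²)(nΣY² − (ΣY)²)]
Numerator: 10×8668 − 262×316 = 3888
Denominator: √[(77740 − 68644)(101960 − 99856)] = √[9096 × 2104] = 4374.6982
r = 3888 / 4374.6982 ≈ 0.889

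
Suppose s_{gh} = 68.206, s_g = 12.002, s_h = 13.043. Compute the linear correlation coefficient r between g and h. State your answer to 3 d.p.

r = Cov(g,h) / (s_g · s_h) = 68.206 / (12.002 × 13.043)
  = 68.206 / 156.5421 ≈ 0.436

0.436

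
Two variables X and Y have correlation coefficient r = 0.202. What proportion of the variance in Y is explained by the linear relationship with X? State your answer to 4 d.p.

r² = (0.202)² = 0.0408

0.0408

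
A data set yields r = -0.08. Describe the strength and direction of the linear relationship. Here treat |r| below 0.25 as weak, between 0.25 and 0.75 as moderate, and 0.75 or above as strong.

r = -0.08 < 0 so the relationship is negative.
|r| = 0.08, which falls in the weak range.

weak negative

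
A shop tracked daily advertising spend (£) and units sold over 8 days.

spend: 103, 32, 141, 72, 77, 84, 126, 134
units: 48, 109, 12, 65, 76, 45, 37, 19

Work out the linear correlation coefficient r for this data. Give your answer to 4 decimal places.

n = 8, Σx = 769, Σy = 411, Σx² = 83515, Σy² = 28085, Σxy = 31644
nΣxy − ΣxΣy = 253152 − 316059 = -62907
nΣx² − (Σx)² = 668120 − 591361 = 76759; nΣy² − (Σy)² = 224680 − 168921 = 55759
r = -62907 / √(76759 × 55759) = -62907 / 65421.7478 ≈ -0.9616

-0.9616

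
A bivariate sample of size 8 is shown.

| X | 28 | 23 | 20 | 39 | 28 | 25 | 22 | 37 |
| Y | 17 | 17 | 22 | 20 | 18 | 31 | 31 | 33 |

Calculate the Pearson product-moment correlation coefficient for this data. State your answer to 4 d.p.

n = 8, ΣX = 222, ΣY = 189, ΣX² = 6496, ΣY² = 4797, ΣXY = 5269
nΣXY − ΣXΣY = 42152 − 41958 = 194
nΣX² − (ΣX)² = 51968 − 49284 = 2684; nΣY² − (ΣY)² = 38376 − 35721 = 2655
r = 194 / √(2684 × 2655) = 194 / 2669.4606 ≈ 0.0727

0.0727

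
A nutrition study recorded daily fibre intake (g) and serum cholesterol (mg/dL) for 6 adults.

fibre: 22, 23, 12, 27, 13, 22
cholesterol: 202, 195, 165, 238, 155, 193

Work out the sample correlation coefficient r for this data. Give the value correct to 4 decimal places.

0.9411

n = 6, Σx = 119, Σy = 1148, Σx² = 2539, Σy² = 223972, Σxy = 23596
nΣxy − ΣxΣy = 141576 − 136612 = 4964
nΣx² − (Σx)² = 15234 − 14161 = 1073; nΣy² − (Σy)² = 1343832 − 1317904 = 25928
r = 4964 / √(1073 × 25928) = 4964 / 5274.5373 ≈ 0.9411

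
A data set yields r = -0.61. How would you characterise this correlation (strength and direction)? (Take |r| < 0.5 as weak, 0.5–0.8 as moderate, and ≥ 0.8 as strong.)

moderate negative

r = -0.61 < 0 so the relationship is negative.
|r| = 0.61, which falls in the moderate range.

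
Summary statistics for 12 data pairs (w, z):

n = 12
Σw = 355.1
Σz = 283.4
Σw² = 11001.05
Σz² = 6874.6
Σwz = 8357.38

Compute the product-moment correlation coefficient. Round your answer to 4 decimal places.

r = (nΣwz − ΣwΣz) / √[(nΣw² − (Σw)²)(nΣz² − (Σz)²)]
Numerator: 12×8357.38 − 355.1×283.4 = -346.78
Denominator: √[(132012.6 − 126096.01)(82495.2 − 80315.56)] = √[5916.59 × 2179.64] = 3591.1052
r = -346.78 / 3591.1052 ≈ -0.0966

-0.0966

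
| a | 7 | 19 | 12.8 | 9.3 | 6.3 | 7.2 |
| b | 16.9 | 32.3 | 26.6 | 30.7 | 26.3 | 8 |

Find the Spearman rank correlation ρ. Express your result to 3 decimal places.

Rank a: 2, 6, 5, 4, 1, 3
Rank b: 2, 6, 4, 5, 3, 1
d = rank(a) − rank(b): 0, 0, 1, -1, -2, 2; Σd² = 10
ρ = 1 − 6Σd² / [n(n²−1)] = 1 − 6×10 / (6×35) = 1 − 60/210 ≈ 0.714

0.714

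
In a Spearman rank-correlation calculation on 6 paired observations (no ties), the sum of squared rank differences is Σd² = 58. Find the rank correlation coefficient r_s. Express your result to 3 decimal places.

ρ = 1 − 6Σd² / [n(n²−1)] = 1 − 6×58 / (6×35)
  = 1 − 348/210 = 1 − 1.6571 ≈ -0.657

-0.657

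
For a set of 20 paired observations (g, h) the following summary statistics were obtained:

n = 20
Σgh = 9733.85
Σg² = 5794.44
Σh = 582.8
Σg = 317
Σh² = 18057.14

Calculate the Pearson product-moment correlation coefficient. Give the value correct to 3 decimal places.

0.546

r = (nΣgh − ΣgΣh) / √[(nΣg² − (Σg)²)(nΣh² − (Σh)²)]
Numerator: 20×9733.85 − 317×582.8 = 9929.4
Denominator: √[(115888.8 − 100489)(361142.8 − 339655.84)] = √[15399.8 × 21486.96] = 18190.5164
r = 9929.4 / 18190.5164 ≈ 0.546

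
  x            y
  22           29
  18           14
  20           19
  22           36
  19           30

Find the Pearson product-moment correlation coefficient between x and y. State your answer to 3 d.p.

0.728

n = 5, Σx = 101, Σy = 128, Σx² = 2053, Σy² = 3594, Σxy = 2632
nΣxy − ΣxΣy = 13160 − 12928 = 232
nΣx² − (Σx)² = 10265 − 10201 = 64; nΣy² − (Σy)² = 17970 − 16384 = 1586
r = 232 / √(64 × 1586) = 232 / 318.5969 ≈ 0.728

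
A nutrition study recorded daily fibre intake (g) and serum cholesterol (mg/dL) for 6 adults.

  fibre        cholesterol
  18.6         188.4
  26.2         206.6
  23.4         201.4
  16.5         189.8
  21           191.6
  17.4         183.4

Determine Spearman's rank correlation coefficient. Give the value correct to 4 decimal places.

Rank fibre: 3, 6, 5, 1, 4, 2
Rank cholesterol: 2, 6, 5, 3, 4, 1
d = rank(fibre) − rank(cholesterol): 1, 0, 0, -2, 0, 1; Σd² = 6
ρ = 1 − 6Σd² / [n(n²−1)] = 1 − 6×6 / (6×35) = 1 − 36/210 ≈ 0.8286

0.8286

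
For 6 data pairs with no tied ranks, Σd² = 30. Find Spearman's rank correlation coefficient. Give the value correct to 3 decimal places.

0.143

ρ = 1 − 6Σd² / [n(n²−1)] = 1 − 6×30 / (6×35)
  = 1 − 180/210 = 1 − 0.8571 ≈ 0.143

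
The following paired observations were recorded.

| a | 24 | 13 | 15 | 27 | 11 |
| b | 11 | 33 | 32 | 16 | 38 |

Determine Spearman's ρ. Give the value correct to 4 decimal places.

-0.9000

Rank a: 4, 2, 3, 5, 1
Rank b: 1, 4, 3, 2, 5
d = rank(a) − rank(b): 3, -2, 0, 3, -4; Σd² = 38
ρ = 1 − 6Σd² / [n(n²−1)] = 1 − 6×38 / (5×24) = 1 − 228/120 ≈ -0.9000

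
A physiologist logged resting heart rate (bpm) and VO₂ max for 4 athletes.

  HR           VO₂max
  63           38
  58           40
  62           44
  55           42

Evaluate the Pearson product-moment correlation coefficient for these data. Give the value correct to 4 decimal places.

-0.2095

n = 4, Σx = 238, Σy = 164, Σx² = 14202, Σy² = 6744, Σxy = 9752
nΣxy − ΣxΣy = 39008 − 39032 = -24
nΣx² − (Σx)² = 56808 − 56644 = 164; nΣy² − (Σy)² = 26976 − 26896 = 80
r = -24 / √(164 × 80) = -24 / 114.5426 ≈ -0.2095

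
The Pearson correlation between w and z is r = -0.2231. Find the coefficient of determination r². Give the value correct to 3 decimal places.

0.050

r² = (-0.2231)² = 0.050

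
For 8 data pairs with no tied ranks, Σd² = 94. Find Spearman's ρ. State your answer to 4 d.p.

-0.1190

ρ = 1 − 6Σd² / [n(n²−1)] = 1 − 6×94 / (8×63)
  = 1 − 564/504 = 1 − 1.11905 ≈ -0.1190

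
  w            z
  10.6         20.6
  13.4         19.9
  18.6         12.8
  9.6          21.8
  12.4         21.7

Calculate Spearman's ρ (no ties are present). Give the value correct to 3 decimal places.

-0.900

Rank w: 2, 4, 5, 1, 3
Rank z: 3, 2, 1, 5, 4
d = rank(w) − rank(z): -1, 2, 4, -4, -1; Σd² = 38
ρ = 1 − 6Σd² / [n(n²−1)] = 1 − 6×38 / (5×24) = 1 − 228/120 ≈ -0.900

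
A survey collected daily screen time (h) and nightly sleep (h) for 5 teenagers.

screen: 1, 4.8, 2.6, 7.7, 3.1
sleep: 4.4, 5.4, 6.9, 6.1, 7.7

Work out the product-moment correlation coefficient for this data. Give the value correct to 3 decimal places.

0.151

n = 5, Σx = 19.2, Σy = 30.5, Σx² = 99.7, Σy² = 192.63, Σxy = 119.1
nΣxy − ΣxΣy = 595.5 − 585.6 = 9.9
nΣx² − (Σx)² = 498.5 − 368.64 = 129.86; nΣy² − (Σy)² = 963.15 − 930.25 = 32.9
r = 9.9 / √(129.86 × 32.9) = 9.9 / 65.3636 ≈ 0.151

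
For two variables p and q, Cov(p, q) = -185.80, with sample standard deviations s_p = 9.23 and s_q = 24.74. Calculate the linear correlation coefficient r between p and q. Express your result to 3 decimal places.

-0.814

r = Cov(p,q) / (s_p · s_q) = -185.80 / (9.23 × 24.74)
  = -185.80 / 228.3502 ≈ -0.814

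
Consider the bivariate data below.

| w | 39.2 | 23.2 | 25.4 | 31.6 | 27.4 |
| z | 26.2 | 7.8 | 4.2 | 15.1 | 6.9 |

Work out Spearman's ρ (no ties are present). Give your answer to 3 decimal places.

Rank w: 5, 1, 2, 4, 3
Rank z: 5, 3, 1, 4, 2
d = rank(w) − rank(z): 0, -2, 1, 0, 1; Σd² = 6
ρ = 1 − 6Σd² / [n(n²−1)] = 1 − 6×6 / (5×24) = 1 − 36/120 ≈ 0.700

0.700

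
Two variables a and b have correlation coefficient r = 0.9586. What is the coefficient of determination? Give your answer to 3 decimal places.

0.919

r² = (0.9586)² = 0.919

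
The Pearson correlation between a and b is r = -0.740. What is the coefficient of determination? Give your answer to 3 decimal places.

0.548

r² = (-0.740)² = 0.548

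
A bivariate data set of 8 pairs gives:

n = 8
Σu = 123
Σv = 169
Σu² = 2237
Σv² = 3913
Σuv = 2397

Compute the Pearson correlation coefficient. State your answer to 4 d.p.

-0.5848

r = (nΣuv − ΣuΣv) / √[(nΣu² − (Σu)²)(nΣv² − (Σv)²)]
Numerator: 8×2397 − 123×169 = -1611
Denominator: √[(17896 − 15129)(31304 − 28561)] = √[2767 × 2743] = 2754.9739
r = -1611 / 2754.9739 ≈ -0.5848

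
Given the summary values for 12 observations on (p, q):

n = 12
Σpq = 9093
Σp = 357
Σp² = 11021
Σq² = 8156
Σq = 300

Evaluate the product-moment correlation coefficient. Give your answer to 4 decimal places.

0.3279

r = (nΣpq − ΣpΣq) / √[(nΣp² − (Σp)²)(nΣq² − (Σq)²)]
Numerator: 12×9093 − 357×300 = 2016
Denominator: √[(132252 − 127449)(97872 − 90000)] = √[4803 × 7872] = 6148.9199
r = 2016 / 6148.9199 ≈ 0.3279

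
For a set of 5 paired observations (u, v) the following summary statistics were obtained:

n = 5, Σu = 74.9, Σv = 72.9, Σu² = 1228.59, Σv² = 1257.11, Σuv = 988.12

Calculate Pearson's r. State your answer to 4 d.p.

-0.7223

r = (nΣuv − ΣuΣv) / √[(nΣu² − (Σu)²)(nΣv² − (Σv)²)]
Numerator: 5×988.12 − 74.9×72.9 = -519.61
Denominator: √[(6142.95 − 5610.01)(6285.55 − 5314.41)] = √[532.94 × 971.14] = 719.4160
r = -519.61 / 719.4160 ≈ -0.7223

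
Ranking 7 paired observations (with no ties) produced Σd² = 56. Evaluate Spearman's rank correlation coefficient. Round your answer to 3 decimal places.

0.000

ρ = 1 − 6Σd² / [n(n²−1)] = 1 − 6×56 / (7×48)
  = 1 − 336/336 = 1 − 1.0000 ≈ 0.000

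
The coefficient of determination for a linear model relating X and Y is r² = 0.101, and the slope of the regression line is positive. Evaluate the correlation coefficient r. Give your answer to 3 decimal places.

|r| = √0.101 = 0.318
The association is positive, so r = 0.318.

0.318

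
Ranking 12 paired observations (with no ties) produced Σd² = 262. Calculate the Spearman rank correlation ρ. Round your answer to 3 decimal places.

0.084

ρ = 1 − 6Σd² / [n(n²−1)] = 1 − 6×262 / (12×143)
  = 1 − 1572/1716 = 1 − 0.9161 ≈ 0.084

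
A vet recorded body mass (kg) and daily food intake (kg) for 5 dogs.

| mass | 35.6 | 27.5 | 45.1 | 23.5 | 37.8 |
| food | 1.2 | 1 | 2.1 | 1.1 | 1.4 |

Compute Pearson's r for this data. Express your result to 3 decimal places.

0.877

n = 5, Σx = 169.5, Σy = 6.8, Σx² = 6038.71, Σy² = 10.02, Σxy = 243.7
nΣxy − ΣxΣy = 1218.5 − 1152.6 = 65.9
nΣx² − (Σx)² = 30193.55 − 28730.25 = 1463.3; nΣy² − (Σy)² = 50.1 − 46.24 = 3.86
r = 65.9 / √(1463.3 × 3.86) = 65.9 / 75.1554 ≈ 0.877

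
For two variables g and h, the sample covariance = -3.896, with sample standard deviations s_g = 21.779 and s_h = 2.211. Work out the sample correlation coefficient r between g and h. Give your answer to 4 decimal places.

r = Cov(g,h) / (s_g · s_h) = -3.896 / (21.779 × 2.211)
  = -3.896 / 48.1534 ≈ -0.0809

-0.0809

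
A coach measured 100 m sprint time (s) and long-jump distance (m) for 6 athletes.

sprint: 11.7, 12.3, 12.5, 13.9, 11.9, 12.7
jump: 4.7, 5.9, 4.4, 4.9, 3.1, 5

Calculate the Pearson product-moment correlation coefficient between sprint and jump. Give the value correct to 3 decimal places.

0.296

n = 6, Σx = 75, Σy = 28, Σx² = 940.54, Σy² = 134.88, Σxy = 351.06
nΣxy − ΣxΣy = 2106.36 − 2100 = 6.36
nΣx² − (Σx)² = 5643.24 − 5625 = 18.24; nΣy² − (Σy)² = 809.28 − 784 = 25.28
r = 6.36 / √(18.24 × 25.28) = 6.36 / 21.4734 ≈ 0.296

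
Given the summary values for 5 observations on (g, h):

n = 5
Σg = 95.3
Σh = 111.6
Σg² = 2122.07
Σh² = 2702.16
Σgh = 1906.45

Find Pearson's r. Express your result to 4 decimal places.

-0.8683

r = (nΣgh − ΣgΣh) / √[(nΣg² − (Σg)²)(nΣh² − (Σh)²)]
Numerator: 5×1906.45 − 95.3×111.6 = -1103.23
Denominator: √[(10610.35 − 9082.09)(13510.8 − 12454.56)] = √[1528.26 × 1056.24] = 1270.5154
r = -1103.23 / 1270.5154 ≈ -0.8683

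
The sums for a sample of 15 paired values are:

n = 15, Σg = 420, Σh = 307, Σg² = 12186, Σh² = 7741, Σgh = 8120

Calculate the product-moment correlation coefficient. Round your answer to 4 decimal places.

r = (nΣgh − ΣgΣh) / √[(nΣg² − (Σg)²)(nΣh² − (Σh)²)]
Numerator: 15×8120 − 420×307 = -7140
Denominator: √[(182790 − 176400)(116115 − 94249)] = √[6390 × 21866] = 11820.4797
r = -7140 / 11820.4797 ≈ -0.6040

-0.6040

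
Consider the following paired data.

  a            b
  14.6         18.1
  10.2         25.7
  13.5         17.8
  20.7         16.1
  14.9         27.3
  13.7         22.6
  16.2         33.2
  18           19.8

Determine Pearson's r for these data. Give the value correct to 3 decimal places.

n = 8, Σa = 121.8, Σb = 180.6, Σa² = 1924.08, Σb² = 4314.48, Σab = 2710.6
nΣab − ΣaΣb = 21684.8 − 21997.08 = -312.28
nΣa² − (Σa)² = 15392.64 − 14835.24 = 557.4; nΣb² − (Σb)² = 34515.84 − 32616.36 = 1899.48
r = -312.28 / √(557.4 × 1899.48) = -312.28 / 1028.9656 ≈ -0.303

-0.303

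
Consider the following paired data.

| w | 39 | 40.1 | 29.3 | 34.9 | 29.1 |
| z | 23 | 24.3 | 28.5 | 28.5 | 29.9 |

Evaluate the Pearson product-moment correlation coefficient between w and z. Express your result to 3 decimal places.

-0.897

n = 5, Σw = 172.4, Σz = 134.2, Σw² = 6052.32, Σz² = 3638, Σwz = 4571.22
nΣwz − ΣwΣz = 22856.1 − 23136.08 = -279.98
nΣw² − (Σw)² = 30261.6 − 29721.76 = 539.84; nΣz² − (Σz)² = 18190 − 18009.64 = 180.36
r = -279.98 / √(539.84 × 180.36) = -279.98 / 312.0345 ≈ -0.897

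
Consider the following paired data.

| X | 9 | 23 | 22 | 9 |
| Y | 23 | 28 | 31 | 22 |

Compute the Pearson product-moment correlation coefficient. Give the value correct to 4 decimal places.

0.9362

n = 4, ΣX = 63, ΣY = 104, ΣX² = 1175, ΣY² = 2758, ΣXY = 1731
nΣXY − ΣXΣY = 6924 − 6552 = 372
nΣX² − (ΣX)² = 4700 − 3969 = 731; nΣY² − (ΣY)² = 11032 − 10816 = 216
r = 372 / √(731 × 216) = 372 / 397.3613 ≈ 0.9362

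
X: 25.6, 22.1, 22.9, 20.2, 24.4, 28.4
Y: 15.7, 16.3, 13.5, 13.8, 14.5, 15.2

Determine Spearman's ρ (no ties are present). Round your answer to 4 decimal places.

0.2571

Rank X: 5, 2, 3, 1, 4, 6
Rank Y: 5, 6, 1, 2, 3, 4
d = rank(X) − rank(Y): 0, -4, 2, -1, 1, 2; Σd² = 26
ρ = 1 − 6Σd² / [n(n²−1)] = 1 − 6×26 / (6×35) = 1 − 156/210 ≈ 0.2571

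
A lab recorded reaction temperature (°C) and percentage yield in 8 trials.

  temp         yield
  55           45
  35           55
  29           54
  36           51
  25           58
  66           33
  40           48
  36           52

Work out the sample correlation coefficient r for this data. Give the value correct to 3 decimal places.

n = 8, Σx = 322, Σy = 396, Σx² = 14264, Σy² = 20028, Σxy = 15222
nΣxy − ΣxΣy = 121776 − 127512 = -5736
nΣx² − (Σx)² = 114112 − 103684 = 10428; nΣy² − (Σy)² = 160224 − 156816 = 3408
r = -5736 / √(10428 × 3408) = -5736 / 5961.4280 ≈ -0.962

-0.962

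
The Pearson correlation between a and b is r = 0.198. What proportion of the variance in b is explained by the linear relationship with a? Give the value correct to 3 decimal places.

r² = (0.198)² = 0.039

0.039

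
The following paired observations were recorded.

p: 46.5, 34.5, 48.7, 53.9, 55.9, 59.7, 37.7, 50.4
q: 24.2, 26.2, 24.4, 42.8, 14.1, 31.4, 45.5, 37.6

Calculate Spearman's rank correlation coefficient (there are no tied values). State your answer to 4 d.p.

Rank p: 3, 1, 4, 6, 7, 8, 2, 5
Rank q: 2, 4, 3, 7, 1, 5, 8, 6
d = rank(p) − rank(q): 1, -3, 1, -1, 6, 3, -6, -1; Σd² = 94
ρ = 1 − 6Σd² / [n(n²−1)] = 1 − 6×94 / (8×63) = 1 − 564/504 ≈ -0.1190

-0.1190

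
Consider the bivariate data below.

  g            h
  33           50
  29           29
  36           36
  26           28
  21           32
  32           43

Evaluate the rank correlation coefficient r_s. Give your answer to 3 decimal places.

0.657

Rank g: 5, 3, 6, 2, 1, 4
Rank h: 6, 2, 4, 1, 3, 5
d = rank(g) − rank(h): -1, 1, 2, 1, -2, -1; Σd² = 12
ρ = 1 − 6Σd² / [n(n²−1)] = 1 − 6×12 / (6×35) = 1 − 72/210 ≈ 0.657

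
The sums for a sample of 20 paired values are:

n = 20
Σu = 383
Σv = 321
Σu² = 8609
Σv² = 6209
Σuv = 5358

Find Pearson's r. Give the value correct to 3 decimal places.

r = (nΣuv − ΣuΣv) / √[(nΣu² − (Σu)²)(nΣv² − (Σv)²)]
Numerator: 20×5358 − 383×321 = -15783
Denominator: √[(172180 − 146689)(124180 − 103041)] = √[25491 × 21139] = 23213.2344
r = -15783 / 23213.2344 ≈ -0.680

-0.680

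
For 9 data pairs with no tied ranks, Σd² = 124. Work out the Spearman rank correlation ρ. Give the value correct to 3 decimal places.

-0.033

ρ = 1 − 6Σd² / [n(n²−1)] = 1 − 6×124 / (9×80)
  = 1 − 744/720 = 1 − 1.0333 ≈ -0.033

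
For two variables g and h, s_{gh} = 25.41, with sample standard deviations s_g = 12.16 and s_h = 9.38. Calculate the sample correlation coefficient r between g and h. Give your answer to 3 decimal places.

r = Cov(g,h) / (s_g · s_h) = 25.41 / (12.16 × 9.38)
  = 25.41 / 114.0608 ≈ 0.223

0.223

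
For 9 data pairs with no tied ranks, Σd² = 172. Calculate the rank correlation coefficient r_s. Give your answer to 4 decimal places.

ρ = 1 − 6Σd² / [n(n²−1)] = 1 − 6×172 / (9×80)
  = 1 − 1032/720 = 1 − 1.43333 ≈ -0.4333

-0.4333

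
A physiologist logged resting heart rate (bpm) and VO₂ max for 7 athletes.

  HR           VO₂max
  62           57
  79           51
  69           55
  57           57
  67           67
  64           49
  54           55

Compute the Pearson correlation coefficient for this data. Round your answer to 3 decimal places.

n = 7, Σx = 452, Σy = 391, Σx² = 29596, Σy² = 22039, Σxy = 25202
nΣxy − ΣxΣy = 176414 − 176732 = -318
nΣx² − (Σx)² = 207172 − 204304 = 2868; nΣy² − (Σy)² = 154273 − 152881 = 1392
r = -318 / √(2868 × 1392) = -318 / 1998.0631 ≈ -0.159

-0.159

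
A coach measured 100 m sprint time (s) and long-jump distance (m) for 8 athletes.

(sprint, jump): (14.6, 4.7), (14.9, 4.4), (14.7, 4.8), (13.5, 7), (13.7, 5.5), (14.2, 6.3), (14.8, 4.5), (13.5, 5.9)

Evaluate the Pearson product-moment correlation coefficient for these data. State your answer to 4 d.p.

n = 8, Σx = 113.9, Σy = 43.1, Σx² = 1624.13, Σy² = 238.49, Σxy = 610.3
nΣxy − ΣxΣy = 4882.4 − 4909.09 = -26.69
nΣx² − (Σx)² = 12993.04 − 12973.21 = 19.83; nΣy² − (Σy)² = 1907.92 − 1857.61 = 50.31
r = -26.69 / √(19.83 × 50.31) = -26.69 / 31.5856 ≈ -0.8450

-0.8450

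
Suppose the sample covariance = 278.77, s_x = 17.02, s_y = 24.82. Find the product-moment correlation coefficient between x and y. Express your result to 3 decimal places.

0.660

r = Cov(x,y) / (s_x · s_y) = 278.77 / (17.02 × 24.82)
  = 278.77 / 422.4364 ≈ 0.660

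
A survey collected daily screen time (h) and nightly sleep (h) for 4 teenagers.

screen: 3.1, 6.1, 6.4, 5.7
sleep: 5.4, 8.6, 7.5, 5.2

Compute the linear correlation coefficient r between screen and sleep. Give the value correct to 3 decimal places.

n = 4, Σx = 21.3, Σy = 26.7, Σx² = 120.27, Σy² = 186.41, Σxy = 146.84
nΣxy − ΣxΣy = 587.36 − 568.71 = 18.65
nΣx² − (Σx)² = 481.08 − 453.69 = 27.39; nΣy² − (Σy)² = 745.64 − 712.89 = 32.75
r = 18.65 / √(27.39 × 32.75) = 18.65 / 29.9503 ≈ 0.623

0.623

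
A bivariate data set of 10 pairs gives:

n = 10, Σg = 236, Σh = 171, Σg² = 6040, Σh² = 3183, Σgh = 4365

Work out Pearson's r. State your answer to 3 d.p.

0.944

r = (nΣgh − ΣgΣh) / √[(nΣg² − (Σg)²)(nΣh² − (Σh)²)]
Numerator: 10×4365 − 236×171 = 3294
Denominator: √[(60400 − 55696)(31830 − 29241)] = √[4704 × 2589] = 3489.7931
r = 3294 / 3489.7931 ≈ 0.944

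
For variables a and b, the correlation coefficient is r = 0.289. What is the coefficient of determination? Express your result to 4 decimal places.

r² = (0.289)² = 0.0835

0.0835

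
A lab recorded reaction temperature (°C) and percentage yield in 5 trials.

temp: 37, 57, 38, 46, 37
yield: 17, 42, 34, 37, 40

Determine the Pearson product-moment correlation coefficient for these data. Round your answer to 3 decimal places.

n = 5, Σx = 215, Σy = 170, Σx² = 9547, Σy² = 6178, Σxy = 7497
nΣxy − ΣxΣy = 37485 − 36550 = 935
nΣx² − (Σx)² = 47735 − 46225 = 1510; nΣy² − (Σy)² = 30890 − 28900 = 1990
r = 935 / √(1510 × 1990) = 935 / 1733.4647 ≈ 0.539

0.539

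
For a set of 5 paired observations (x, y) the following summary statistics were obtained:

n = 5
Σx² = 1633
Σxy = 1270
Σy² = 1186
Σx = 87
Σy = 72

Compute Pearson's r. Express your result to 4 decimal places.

r = (nΣxy − ΣxΣy) / √[(nΣx² − (Σx)²)(nΣy² − (Σy)²)]
Numerator: 5×1270 − 87×72 = 86
Denominator: √[(8165 − 7569)(5930 − 5184)] = √[596 × 746] = 666.7953
r = 86 / 666.7953 ≈ 0.1290

0.1290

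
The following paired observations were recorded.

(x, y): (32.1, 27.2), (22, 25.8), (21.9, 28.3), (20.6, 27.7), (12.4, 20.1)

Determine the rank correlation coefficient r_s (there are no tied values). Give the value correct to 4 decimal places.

Rank x: 5, 4, 3, 2, 1
Rank y: 3, 2, 5, 4, 1
d = rank(x) − rank(y): 2, 2, -2, -2, 0; Σd² = 16
ρ = 1 − 6Σd² / [n(n²−1)] = 1 − 6×16 / (5×24) = 1 − 96/120 ≈ 0.2000

0.2000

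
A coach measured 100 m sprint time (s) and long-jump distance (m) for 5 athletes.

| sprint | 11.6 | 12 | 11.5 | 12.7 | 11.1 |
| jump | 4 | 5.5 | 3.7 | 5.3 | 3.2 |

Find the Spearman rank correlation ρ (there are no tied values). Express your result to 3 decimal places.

0.900

Rank sprint: 3, 4, 2, 5, 1
Rank jump: 3, 5, 2, 4, 1
d = rank(sprint) − rank(jump): 0, -1, 0, 1, 0; Σd² = 2
ρ = 1 − 6Σd² / [n(n²−1)] = 1 − 6×2 / (5×24) = 1 − 12/120 ≈ 0.900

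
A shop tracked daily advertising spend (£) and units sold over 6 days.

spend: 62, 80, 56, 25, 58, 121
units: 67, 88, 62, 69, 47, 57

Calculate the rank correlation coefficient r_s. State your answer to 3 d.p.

Rank spend: 4, 5, 2, 1, 3, 6
Rank units: 4, 6, 3, 5, 1, 2
d = rank(spend) − rank(units): 0, -1, -1, -4, 2, 4; Σd² = 38
ρ = 1 − 6Σd² / [n(n²−1)] = 1 − 6×38 / (6×35) = 1 − 228/210 ≈ -0.086

-0.086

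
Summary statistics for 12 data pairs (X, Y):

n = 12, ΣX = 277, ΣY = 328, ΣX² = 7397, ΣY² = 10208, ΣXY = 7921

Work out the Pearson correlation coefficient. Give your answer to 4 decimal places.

0.3132

r = (nΣXY − ΣXΣY) / √[(nΣX² − (ΣX)²)(nΣY² − (ΣY)²)]
Numerator: 12×7921 − 277×328 = 4196
Denominator: √[(88764 − 76729)(122496 − 107584)] = √[12035 × 14912] = 13396.4891
r = 4196 / 13396.4891 ≈ 0.3132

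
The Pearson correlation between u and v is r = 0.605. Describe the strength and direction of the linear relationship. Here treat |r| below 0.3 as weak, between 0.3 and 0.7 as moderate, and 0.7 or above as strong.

r = 0.605 > 0 so the relationship is positive.
|r| = 0.605, which falls in the moderate range.

moderate positive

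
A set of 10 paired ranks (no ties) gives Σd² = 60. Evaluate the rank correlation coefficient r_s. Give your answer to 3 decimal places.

ρ = 1 − 6Σd² / [n(n²−1)] = 1 − 6×60 / (10×99)
  = 1 − 360/990 = 1 − 0.3636 ≈ 0.636

0.636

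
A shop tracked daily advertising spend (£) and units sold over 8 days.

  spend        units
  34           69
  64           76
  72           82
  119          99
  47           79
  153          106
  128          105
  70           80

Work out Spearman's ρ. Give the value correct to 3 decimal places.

0.976

Rank spend: 1, 3, 5, 6, 2, 8, 7, 4
Rank units: 1, 2, 5, 6, 3, 8, 7, 4
d = rank(spend) − rank(units): 0, 1, 0, 0, -1, 0, 0, 0; Σd² = 2
ρ = 1 − 6Σd² / [n(n²−1)] = 1 − 6×2 / (8×63) = 1 − 12/504 ≈ 0.976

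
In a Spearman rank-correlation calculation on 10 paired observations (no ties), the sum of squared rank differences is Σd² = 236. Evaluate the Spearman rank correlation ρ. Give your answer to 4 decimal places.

ρ = 1 − 6Σd² / [n(n²−1)] = 1 − 6×236 / (10×99)
  = 1 − 1416/990 = 1 − 1.43030 ≈ -0.4303

-0.4303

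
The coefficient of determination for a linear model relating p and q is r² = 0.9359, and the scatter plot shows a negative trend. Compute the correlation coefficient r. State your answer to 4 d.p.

|r| = √0.9359 = 0.9674
The association is negative, so r = −0.9674.

-0.9674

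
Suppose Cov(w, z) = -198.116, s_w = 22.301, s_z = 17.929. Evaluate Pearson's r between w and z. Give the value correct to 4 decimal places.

r = Cov(w,z) / (s_w · s_z) = -198.116 / (22.301 × 17.929)
  = -198.116 / 399.8346 ≈ -0.4955

-0.4955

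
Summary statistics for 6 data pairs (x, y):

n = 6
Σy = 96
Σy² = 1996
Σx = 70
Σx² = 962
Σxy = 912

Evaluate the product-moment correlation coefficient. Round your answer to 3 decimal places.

-0.804

r = (nΣxy − ΣxΣy) / √[(nΣx² − (Σx)²)(nΣy² − (Σy)²)]
Numerator: 6×912 − 70×96 = -1248
Denominator: √[(5772 − 4900)(11976 − 9216)] = √[872 × 2760] = 1551.3607
r = -1248 / 1551.3607 ≈ -0.804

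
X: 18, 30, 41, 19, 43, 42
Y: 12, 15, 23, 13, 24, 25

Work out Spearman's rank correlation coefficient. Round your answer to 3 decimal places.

Rank X: 1, 3, 4, 2, 6, 5
Rank Y: 1, 3, 4, 2, 5, 6
d = rank(X) − rank(Y): 0, 0, 0, 0, 1, -1; Σd² = 2
ρ = 1 − 6Σd² / [n(n²−1)] = 1 − 6×2 / (6×35) = 1 − 12/210 ≈ 0.943

0.943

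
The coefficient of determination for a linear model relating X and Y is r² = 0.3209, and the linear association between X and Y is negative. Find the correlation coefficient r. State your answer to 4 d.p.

|r| = √0.3209 = 0.5665
The association is negative, so r = −0.5665.

-0.5665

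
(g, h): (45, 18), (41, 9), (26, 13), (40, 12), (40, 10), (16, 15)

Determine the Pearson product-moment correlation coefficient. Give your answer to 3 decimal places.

n = 6, Σg = 208, Σh = 77, Σg² = 7838, Σh² = 1043, Σgh = 2637
nΣgh − ΣgΣh = 15822 − 16016 = -194
nΣg² − (Σg)² = 47028 − 43264 = 3764; nΣh² − (Σh)² = 6258 − 5929 = 329
r = -194 / √(3764 × 329) = -194 / 1112.8144 ≈ -0.174

-0.174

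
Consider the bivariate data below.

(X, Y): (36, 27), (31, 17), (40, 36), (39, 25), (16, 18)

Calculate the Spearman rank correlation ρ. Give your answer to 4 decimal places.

Rank X: 3, 2, 5, 4, 1
Rank Y: 4, 1, 5, 3, 2
d = rank(X) − rank(Y): -1, 1, 0, 1, -1; Σd² = 4
ρ = 1 − 6Σd² / [n(n²−1)] = 1 − 6×4 / (5×24) = 1 − 24/120 ≈ 0.8000

0.8000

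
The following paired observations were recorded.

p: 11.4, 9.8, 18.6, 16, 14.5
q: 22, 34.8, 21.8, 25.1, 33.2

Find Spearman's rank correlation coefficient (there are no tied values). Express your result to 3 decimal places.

-0.700

Rank p: 2, 1, 5, 4, 3
Rank q: 2, 5, 1, 3, 4
d = rank(p) − rank(q): 0, -4, 4, 1, -1; Σd² = 34
ρ = 1 − 6Σd² / [n(n²−1)] = 1 − 6×34 / (5×24) = 1 − 204/120 ≈ -0.700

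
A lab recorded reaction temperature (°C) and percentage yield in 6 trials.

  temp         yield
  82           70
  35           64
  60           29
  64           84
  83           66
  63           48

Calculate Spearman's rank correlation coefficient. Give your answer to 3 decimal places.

Rank temp: 5, 1, 2, 4, 6, 3
Rank yield: 5, 3, 1, 6, 4, 2
d = rank(temp) − rank(yield): 0, -2, 1, -2, 2, 1; Σd² = 14
ρ = 1 − 6Σd² / [n(n²−1)] = 1 − 6×14 / (6×35) = 1 − 84/210 ≈ 0.600

0.600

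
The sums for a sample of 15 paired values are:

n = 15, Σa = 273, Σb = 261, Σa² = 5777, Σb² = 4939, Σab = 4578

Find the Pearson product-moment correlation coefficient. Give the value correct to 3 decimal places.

-0.304

r = (nΣab − ΣaΣb) / √[(nΣa² − (Σa)²)(nΣb² − (Σb)²)]
Numerator: 15×4578 − 273×261 = -2583
Denominator: √[(86655 − 74529)(74085 − 68121)] = √[12126 × 5964] = 8504.0851
r = -2583 / 8504.0851 ≈ -0.304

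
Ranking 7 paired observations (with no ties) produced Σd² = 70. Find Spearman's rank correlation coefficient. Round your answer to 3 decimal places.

ρ = 1 − 6Σd² / [n(n²−1)] = 1 − 6×70 / (7×48)
  = 1 − 420/336 = 1 − 1.2500 ≈ -0.250

-0.250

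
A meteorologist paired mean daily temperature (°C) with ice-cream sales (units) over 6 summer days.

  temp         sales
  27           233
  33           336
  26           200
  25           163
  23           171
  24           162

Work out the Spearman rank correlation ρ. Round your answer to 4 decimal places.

0.8286

Rank temp: 5, 6, 4, 3, 1, 2
Rank sales: 5, 6, 4, 2, 3, 1
d = rank(temp) − rank(sales): 0, 0, 0, 1, -2, 1; Σd² = 6
ρ = 1 − 6Σd² / [n(n²−1)] = 1 − 6×6 / (6×35) = 1 − 36/210 ≈ 0.8286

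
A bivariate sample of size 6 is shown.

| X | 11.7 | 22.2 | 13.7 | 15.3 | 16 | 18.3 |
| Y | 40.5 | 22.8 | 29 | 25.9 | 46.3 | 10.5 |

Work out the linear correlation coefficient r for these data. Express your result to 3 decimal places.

-0.544

n = 6, ΣX = 97.2, ΣY = 175, ΣX² = 1642.4, ΣY² = 5925.84, ΣXY = 2706.53
nΣXY − ΣXΣY = 16239.18 − 17010 = -770.82
nΣX² − (ΣX)² = 9854.4 − 9447.84 = 406.56; nΣY² − (ΣY)² = 35555.04 − 30625 = 4930.04
r = -770.82 / √(406.56 × 4930.04) = -770.82 / 1415.7532 ≈ -0.544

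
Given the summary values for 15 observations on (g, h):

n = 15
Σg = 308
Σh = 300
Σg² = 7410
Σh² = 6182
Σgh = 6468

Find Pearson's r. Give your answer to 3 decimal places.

0.693

r = (nΣgh − ΣgΣh) / √[(nΣg² − (Σg)²)(nΣh² − (Σh)²)]
Numerator: 15×6468 − 308×300 = 4620
Denominator: √[(111150 − 94864)(92730 − 90000)] = √[16286 × 2730] = 6667.8917
r = 4620 / 6667.8917 ≈ 0.693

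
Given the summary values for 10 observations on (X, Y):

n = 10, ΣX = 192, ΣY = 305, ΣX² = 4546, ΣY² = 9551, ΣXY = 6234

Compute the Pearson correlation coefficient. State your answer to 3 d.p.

0.818

r = (nΣXY − ΣXΣY) / √[(nΣX² − (ΣX)²)(nΣY² − (ΣY)²)]
Numerator: 10×6234 − 192×305 = 3780
Denominator: √[(45460 − 36864)(95510 − 93025)] = √[8596 × 2485] = 4621.8027
r = 3780 / 4621.8027 ≈ 0.818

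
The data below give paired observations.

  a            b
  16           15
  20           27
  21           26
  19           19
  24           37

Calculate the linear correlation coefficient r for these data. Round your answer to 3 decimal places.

0.965

n = 5, Σa = 100, Σb = 124, Σa² = 2034, Σb² = 3360, Σab = 2575
nΣab − ΣaΣb = 12875 − 12400 = 475
nΣa² − (Σa)² = 10170 − 10000 = 170; nΣb² − (Σb)² = 16800 − 15376 = 1424
r = 475 / √(170 × 1424) = 475 / 492.0163 ≈ 0.965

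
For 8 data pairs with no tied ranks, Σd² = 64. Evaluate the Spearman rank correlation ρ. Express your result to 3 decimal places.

ρ = 1 − 6Σd² / [n(n²−1)] = 1 − 6×64 / (8×63)
  = 1 − 384/504 = 1 − 0.7619 ≈ 0.238

0.238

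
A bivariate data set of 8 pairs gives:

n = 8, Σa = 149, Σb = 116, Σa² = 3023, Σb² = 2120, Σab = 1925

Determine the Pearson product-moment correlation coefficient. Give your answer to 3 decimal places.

r = (nΣab − ΣaΣb) / √[(nΣa² − (Σa)²)(nΣb² − (Σb)²)]
Numerator: 8×1925 − 149×116 = -1884
Denominator: √[(24184 − 22201)(16960 − 13456)] = √[1983 × 3504] = 2635.9879
r = -1884 / 2635.9879 ≈ -0.715

-0.715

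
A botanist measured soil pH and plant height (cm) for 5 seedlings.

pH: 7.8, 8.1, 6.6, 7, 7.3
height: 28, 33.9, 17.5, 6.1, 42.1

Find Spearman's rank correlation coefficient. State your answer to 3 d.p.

Rank pH: 4, 5, 1, 2, 3
Rank height: 3, 4, 2, 1, 5
d = rank(pH) − rank(height): 1, 1, -1, 1, -2; Σd² = 8
ρ = 1 − 6Σd² / [n(n²−1)] = 1 − 6×8 / (5×24) = 1 − 48/120 ≈ 0.600

0.600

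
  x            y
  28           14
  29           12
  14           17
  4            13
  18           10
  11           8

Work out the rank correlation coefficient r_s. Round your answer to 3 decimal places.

0.086

Rank x: 5, 6, 3, 1, 4, 2
Rank y: 5, 3, 6, 4, 2, 1
d = rank(x) − rank(y): 0, 3, -3, -3, 2, 1; Σd² = 32
ρ = 1 − 6Σd² / [n(n²−1)] = 1 − 6×32 / (6×35) = 1 − 192/210 ≈ 0.086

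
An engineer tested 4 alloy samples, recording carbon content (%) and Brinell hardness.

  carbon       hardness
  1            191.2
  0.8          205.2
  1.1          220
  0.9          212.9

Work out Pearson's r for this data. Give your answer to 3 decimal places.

n = 4, Σx = 3.8, Σy = 829.3, Σx² = 3.66, Σy² = 172390.89, Σxy = 788.97
nΣxy − ΣxΣy = 3155.88 − 3151.34 = 4.54
nΣx² − (Σx)² = 14.64 − 14.44 = 0.2; nΣy² − (Σy)² = 689563.56 − 687738.49 = 1825.07
r = 4.54 / √(0.2 × 1825.07) = 4.54 / 19.1053 ≈ 0.238

0.238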